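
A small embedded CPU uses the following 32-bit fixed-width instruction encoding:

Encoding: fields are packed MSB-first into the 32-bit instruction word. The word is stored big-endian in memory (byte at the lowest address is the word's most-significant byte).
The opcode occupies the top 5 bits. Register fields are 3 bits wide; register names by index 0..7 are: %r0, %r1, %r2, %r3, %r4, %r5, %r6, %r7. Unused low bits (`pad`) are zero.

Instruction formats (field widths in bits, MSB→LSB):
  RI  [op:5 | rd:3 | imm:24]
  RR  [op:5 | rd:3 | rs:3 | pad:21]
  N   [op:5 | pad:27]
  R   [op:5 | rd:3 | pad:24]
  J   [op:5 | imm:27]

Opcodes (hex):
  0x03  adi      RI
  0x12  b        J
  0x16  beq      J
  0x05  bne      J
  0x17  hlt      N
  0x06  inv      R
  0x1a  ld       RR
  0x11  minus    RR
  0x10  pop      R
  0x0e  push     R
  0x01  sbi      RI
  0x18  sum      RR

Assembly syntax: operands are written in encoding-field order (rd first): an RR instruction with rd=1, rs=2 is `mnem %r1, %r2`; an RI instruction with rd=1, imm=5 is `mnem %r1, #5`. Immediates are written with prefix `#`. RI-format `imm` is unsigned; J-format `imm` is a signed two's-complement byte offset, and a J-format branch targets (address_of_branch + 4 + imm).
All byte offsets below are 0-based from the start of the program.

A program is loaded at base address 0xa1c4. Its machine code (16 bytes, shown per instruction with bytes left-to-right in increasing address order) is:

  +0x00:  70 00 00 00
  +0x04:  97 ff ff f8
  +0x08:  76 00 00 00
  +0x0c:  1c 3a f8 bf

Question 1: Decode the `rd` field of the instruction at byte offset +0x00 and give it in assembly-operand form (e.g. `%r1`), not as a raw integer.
%r0

@+00  big-endian(70 00 00 00) = 0x70000000
  top 5b → 0xe → push [R]
  [26:24] rd=0 = %r0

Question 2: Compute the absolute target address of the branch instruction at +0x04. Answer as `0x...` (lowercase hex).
+0x04: 97 ff ff f8 ⇒ word 0x97fffff8 (big)
  opcode bits[31:27]=0x12: b/J
  imm: (w>>0)&0x7ffffff=0x7fffff8 (s27→-8) → #-8
  target = base 0xa1c4 + off 0x04 + 4 + imm -8 = 0xa1c4

0xa1c4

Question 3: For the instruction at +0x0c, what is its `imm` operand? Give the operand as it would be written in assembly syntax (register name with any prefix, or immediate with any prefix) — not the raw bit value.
#3864767

@+0c  big-endian(1c 3a f8 bf) = 0x1c3af8bf
  op=0x1c3af8bf>>27=0x3 ⇒ adi (RI)
  rd@[26:24]=0x4 ⇒ %r4
  imm@[23:0]=0x3af8bf ⇒ #3864767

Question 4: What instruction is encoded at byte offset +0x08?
@+08  big-endian(76 00 00 00) = 0x76000000
  opcode bits[31:27]=0xe: push/R
  [26:24] rd=6 = %r6

push %r6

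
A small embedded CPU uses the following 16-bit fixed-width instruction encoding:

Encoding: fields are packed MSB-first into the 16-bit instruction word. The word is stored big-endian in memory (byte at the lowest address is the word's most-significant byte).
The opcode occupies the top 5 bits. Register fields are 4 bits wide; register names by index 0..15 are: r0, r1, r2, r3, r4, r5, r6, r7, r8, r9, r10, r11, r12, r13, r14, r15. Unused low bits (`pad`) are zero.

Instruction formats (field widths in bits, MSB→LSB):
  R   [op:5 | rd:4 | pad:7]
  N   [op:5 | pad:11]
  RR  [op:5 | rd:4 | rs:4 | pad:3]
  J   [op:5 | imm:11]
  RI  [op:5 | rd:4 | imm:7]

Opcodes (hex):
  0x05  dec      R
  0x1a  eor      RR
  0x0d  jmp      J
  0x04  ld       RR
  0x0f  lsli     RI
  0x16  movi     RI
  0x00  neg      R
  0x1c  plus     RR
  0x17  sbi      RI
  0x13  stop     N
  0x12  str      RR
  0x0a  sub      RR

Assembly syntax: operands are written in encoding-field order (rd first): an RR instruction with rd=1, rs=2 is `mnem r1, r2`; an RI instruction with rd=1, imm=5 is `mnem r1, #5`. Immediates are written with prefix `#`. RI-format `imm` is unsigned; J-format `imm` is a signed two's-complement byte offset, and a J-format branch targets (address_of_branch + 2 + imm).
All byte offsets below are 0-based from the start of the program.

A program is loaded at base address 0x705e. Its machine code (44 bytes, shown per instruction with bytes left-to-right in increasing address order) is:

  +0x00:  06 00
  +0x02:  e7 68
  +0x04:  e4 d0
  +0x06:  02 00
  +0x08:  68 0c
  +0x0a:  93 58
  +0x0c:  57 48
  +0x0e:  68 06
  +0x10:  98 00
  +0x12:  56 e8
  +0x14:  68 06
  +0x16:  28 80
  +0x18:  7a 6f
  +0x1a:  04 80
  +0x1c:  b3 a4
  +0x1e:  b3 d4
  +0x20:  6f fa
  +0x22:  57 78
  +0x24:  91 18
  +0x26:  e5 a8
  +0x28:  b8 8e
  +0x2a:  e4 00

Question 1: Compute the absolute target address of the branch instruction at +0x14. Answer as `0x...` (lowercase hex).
0x707a

off 0x14: read 68 06 as big → 0x6806
  opcode bits[15:11]=0xd: jmp/J
  imm: (w>>0)&0x7ff=0x6 → #6
  target = base 0x705e + off 0x14 + 2 + imm 6 = 0x707a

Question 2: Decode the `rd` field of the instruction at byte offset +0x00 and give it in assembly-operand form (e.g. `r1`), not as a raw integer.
r12

[00] 06 00 → 0x0600
  top 5b → 0x0 → neg [R]
  rd: (w>>7)&0xf=0xc → r12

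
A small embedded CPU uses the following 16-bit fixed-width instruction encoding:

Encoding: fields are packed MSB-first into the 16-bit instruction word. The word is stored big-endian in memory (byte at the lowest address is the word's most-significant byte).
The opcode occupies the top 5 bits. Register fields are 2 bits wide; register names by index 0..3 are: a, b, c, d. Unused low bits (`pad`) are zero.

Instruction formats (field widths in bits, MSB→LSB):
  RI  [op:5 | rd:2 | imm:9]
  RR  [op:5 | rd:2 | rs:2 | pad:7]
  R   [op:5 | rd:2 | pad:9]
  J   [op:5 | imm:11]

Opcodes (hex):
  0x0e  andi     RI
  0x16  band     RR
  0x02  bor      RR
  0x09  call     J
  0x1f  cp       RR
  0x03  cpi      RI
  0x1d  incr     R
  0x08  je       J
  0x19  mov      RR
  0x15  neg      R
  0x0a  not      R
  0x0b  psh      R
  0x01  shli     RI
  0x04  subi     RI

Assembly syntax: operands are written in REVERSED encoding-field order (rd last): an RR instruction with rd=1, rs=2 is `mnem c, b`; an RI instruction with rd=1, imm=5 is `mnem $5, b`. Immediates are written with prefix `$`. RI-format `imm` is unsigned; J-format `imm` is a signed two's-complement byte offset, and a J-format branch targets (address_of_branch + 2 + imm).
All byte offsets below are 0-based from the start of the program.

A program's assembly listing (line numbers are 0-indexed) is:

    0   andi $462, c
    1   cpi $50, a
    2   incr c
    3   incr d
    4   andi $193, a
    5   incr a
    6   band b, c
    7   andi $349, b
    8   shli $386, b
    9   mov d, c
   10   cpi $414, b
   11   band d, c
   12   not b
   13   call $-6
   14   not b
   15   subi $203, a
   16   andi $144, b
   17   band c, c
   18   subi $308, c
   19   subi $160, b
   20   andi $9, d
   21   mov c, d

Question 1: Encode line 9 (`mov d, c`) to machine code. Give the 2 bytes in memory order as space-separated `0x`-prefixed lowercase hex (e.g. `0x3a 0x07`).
0xcd 0x80

line 9 (mov): pack op=0x19:5|rd=2:2|rs=3:2|pad=0:7 = 0xcd80; big→ cd 80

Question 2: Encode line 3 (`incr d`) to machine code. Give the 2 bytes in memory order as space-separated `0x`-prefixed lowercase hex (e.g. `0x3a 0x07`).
L3: incr op=0x1d:5|rd=3:2|pad=0:9 ⇒ 0xee00 ⇒ big ee 00

0xee 0x00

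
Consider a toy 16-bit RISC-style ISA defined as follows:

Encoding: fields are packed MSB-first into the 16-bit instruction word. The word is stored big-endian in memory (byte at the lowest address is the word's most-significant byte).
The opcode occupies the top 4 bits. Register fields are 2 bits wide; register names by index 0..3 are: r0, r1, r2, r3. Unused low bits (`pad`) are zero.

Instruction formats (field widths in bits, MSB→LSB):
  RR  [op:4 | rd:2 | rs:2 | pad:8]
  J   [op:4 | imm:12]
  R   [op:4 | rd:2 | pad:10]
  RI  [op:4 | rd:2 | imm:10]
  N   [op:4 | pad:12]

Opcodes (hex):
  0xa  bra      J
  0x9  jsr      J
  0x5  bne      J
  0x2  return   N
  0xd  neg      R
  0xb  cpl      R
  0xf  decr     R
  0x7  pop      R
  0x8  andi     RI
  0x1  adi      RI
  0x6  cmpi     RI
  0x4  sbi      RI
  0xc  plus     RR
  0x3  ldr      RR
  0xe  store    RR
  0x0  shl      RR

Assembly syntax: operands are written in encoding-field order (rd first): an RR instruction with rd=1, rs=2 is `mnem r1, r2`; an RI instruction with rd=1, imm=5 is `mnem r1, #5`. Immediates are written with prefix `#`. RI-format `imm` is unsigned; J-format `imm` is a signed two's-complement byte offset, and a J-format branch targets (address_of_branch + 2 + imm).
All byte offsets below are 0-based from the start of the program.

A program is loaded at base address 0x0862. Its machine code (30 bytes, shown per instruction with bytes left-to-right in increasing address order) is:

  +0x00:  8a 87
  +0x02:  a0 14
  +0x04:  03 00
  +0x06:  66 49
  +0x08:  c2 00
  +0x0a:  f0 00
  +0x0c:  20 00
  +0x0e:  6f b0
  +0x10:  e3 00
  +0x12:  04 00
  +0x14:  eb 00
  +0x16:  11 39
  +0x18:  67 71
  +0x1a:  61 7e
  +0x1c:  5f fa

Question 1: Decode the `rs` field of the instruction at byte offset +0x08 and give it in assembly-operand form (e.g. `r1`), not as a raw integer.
[08] c2 00 → 0xc200
  opcode bits[15:12]=0xc: plus/RR
  rd@[11:10]=0x0 ⇒ r0
  rs@[9:8]=0x2 ⇒ r2

r2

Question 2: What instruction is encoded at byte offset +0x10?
store r0, r3

@+10  big-endian(e3 00) = 0xe300
  top 4b → 0xe → store [RR]
  rd: (w>>10)&0x3=0x0 → r0
  rs: (w>>8)&0x3=0x3 → r3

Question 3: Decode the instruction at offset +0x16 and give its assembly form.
+0x16: 11 39 ⇒ word 0x1139 (big)
  op=0x1139>>12=0x1 ⇒ adi (RI)
  rd@[11:10]=0x0 ⇒ r0
  imm@[9:0]=0x139 ⇒ #313

adi r0, #313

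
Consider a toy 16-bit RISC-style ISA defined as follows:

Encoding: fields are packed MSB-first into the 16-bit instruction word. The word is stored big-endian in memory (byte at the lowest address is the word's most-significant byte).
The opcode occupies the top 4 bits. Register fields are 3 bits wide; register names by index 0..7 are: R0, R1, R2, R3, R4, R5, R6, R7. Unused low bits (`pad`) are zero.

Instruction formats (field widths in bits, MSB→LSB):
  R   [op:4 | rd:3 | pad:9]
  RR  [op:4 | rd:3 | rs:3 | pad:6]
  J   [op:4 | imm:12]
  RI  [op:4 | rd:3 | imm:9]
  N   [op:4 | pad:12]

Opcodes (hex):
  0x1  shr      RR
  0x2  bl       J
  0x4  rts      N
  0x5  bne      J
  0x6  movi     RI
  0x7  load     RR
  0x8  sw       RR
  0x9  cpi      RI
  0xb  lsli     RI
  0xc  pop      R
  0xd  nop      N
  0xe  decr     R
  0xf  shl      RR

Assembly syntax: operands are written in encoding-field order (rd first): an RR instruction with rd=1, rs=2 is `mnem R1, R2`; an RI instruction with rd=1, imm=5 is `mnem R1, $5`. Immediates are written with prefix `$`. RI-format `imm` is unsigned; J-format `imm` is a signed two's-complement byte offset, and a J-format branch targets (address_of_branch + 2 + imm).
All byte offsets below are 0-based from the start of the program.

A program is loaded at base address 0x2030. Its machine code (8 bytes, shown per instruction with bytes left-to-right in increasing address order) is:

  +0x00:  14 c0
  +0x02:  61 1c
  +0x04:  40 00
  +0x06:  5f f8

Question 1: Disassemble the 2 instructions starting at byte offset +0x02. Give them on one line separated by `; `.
@+02  big-endian(61 1c) = 0x611c
  opcode bits[15:12]=0x6: movi/RI
  rd@[11:9]=0x0 ⇒ R0
  imm@[8:0]=0x11c ⇒ $284
@+04  big-endian(40 00) = 0x4000
  opcode bits[15:12]=0x4: rts/N

movi R0, $284; rts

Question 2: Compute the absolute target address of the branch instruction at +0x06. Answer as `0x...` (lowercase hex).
0x2030

off 0x06: read 5f f8 as big → 0x5ff8
  op=0x5ff8>>12=0x5 ⇒ bne (J)
  imm@[11:0]=0xff8 (s12→-8) ⇒ $-8
  target = base 0x2030 + off 0x06 + 2 + imm -8 = 0x2030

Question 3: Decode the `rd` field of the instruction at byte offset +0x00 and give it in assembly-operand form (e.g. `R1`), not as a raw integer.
@+00  big-endian(14 c0) = 0x14c0
  opcode bits[15:12]=0x1: shr/RR
  [11:9] rd=2 = R2
  [8:6] rs=3 = R3

R2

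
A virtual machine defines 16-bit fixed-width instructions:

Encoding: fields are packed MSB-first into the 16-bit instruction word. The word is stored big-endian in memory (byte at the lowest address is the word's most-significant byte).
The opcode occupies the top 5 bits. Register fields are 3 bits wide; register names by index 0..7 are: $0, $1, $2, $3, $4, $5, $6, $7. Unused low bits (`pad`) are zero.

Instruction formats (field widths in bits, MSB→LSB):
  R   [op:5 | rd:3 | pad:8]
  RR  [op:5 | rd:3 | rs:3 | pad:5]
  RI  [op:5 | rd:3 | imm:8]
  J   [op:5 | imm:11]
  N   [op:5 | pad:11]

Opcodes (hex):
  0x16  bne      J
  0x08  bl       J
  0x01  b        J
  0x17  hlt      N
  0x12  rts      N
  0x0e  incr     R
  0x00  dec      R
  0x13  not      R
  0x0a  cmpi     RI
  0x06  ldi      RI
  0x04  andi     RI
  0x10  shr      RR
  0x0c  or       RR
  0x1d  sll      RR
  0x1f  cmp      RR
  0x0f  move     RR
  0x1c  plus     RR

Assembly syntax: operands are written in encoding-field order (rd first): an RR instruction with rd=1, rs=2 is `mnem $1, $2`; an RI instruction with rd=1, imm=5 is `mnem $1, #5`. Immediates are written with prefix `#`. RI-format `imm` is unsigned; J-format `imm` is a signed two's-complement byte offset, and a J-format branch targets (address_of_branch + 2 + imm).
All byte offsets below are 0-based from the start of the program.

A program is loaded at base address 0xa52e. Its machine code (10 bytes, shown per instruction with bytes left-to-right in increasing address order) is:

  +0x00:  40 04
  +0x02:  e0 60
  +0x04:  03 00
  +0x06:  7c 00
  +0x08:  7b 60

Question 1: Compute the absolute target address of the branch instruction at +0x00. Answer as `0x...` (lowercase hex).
0xa534

+0x00: 40 04 ⇒ word 0x4004 (big)
  opcode bits[15:11]=0x8: bl/J
  imm: (w>>0)&0x7ff=0x4 → #4
  target = base 0xa52e + off 0x00 + 2 + imm 4 = 0xa534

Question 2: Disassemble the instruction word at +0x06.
move $4, $0

off 0x06: read 7c 00 as big → 0x7c00
  opcode bits[15:11]=0xf: move/RR
  rd: (w>>8)&0x7=0x4 → $4
  rs: (w>>5)&0x7=0x0 → $0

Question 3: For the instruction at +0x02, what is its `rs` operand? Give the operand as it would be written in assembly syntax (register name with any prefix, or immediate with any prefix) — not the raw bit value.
[02] e0 60 → 0xe060
  opcode bits[15:11]=0x1c: plus/RR
  rd@[10:8]=0x0 ⇒ $0
  rs@[7:5]=0x3 ⇒ $3

$3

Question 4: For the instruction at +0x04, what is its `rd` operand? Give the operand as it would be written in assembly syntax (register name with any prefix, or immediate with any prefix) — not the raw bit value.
@+04  big-endian(03 00) = 0x0300
  op=0x0300>>11=0x0 ⇒ dec (R)
  rd: (w>>8)&0x7=0x3 → $3

$3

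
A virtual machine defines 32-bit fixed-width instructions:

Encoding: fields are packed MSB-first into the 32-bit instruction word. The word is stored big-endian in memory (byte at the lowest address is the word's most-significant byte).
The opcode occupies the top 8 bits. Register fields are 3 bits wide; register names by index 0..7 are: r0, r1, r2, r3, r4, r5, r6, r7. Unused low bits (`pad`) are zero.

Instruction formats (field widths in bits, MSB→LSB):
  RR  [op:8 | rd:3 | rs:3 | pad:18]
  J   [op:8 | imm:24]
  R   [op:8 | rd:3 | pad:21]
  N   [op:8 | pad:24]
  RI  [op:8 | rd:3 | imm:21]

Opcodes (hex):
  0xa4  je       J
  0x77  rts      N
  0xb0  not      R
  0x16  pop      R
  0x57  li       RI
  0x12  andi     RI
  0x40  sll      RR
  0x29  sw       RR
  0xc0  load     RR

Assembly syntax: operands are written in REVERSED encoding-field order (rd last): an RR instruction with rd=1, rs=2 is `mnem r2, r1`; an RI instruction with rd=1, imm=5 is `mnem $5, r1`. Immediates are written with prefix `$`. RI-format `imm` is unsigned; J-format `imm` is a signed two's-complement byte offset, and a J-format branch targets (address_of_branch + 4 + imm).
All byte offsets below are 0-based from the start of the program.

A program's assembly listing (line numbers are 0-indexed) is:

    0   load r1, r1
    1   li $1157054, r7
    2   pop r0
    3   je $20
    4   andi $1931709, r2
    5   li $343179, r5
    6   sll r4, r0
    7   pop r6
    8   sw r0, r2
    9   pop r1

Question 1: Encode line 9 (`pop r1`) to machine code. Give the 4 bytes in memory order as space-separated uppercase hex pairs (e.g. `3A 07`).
16 20 00 00

L9: pop op=0x16:8|rd=1:3|pad=0:21 ⇒ 0x16200000 ⇒ big 16 20 00 00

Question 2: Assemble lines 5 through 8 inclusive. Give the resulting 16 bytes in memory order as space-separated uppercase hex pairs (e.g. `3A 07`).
57 A5 3C 8B 40 10 00 00 16 C0 00 00 29 40 00 00

L5: li op=0x57:8|rd=5:3|imm=343179:21 ⇒ 0x57a53c8b ⇒ big 57 a5 3c 8b
L6: sll op=0x40:8|rd=0:3|rs=4:3|pad=0:18 ⇒ 0x40100000 ⇒ big 40 10 00 00
L7: pop op=0x16:8|rd=6:3|pad=0:21 ⇒ 0x16c00000 ⇒ big 16 c0 00 00
L8: sw op=0x29:8|rd=2:3|rs=0:3|pad=0:18 ⇒ 0x29400000 ⇒ big 29 40 00 00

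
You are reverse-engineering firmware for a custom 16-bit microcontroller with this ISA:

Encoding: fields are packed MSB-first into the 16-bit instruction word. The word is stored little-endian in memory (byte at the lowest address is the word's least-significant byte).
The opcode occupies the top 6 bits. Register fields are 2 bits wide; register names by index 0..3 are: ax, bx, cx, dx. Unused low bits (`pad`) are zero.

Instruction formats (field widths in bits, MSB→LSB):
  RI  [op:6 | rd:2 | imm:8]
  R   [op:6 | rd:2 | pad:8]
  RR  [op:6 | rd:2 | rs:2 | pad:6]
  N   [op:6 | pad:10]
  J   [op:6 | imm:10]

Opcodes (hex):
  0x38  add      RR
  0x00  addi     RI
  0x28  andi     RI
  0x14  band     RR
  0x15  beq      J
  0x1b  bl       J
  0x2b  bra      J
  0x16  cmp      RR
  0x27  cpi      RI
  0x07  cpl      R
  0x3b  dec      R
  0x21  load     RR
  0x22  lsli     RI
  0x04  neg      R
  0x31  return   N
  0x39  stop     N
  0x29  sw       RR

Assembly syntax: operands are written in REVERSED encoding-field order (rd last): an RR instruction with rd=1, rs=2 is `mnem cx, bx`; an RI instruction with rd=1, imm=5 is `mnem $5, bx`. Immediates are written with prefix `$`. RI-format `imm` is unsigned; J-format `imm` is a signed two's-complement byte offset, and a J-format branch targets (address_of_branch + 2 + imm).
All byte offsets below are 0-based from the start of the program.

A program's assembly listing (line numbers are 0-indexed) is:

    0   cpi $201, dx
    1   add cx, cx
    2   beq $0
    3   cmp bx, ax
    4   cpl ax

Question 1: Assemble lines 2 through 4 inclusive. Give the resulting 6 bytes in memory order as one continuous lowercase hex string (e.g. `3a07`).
L2: beq op=0x15:6|imm=0:10 ⇒ 0x5400 ⇒ little 00 54
L3: cmp op=0x16:6|rd=0:2|rs=1:2|pad=0:6 ⇒ 0x5840 ⇒ little 40 58
L4: cpl op=0x7:6|rd=0:2|pad=0:8 ⇒ 0x1c00 ⇒ little 00 1c

00544058001c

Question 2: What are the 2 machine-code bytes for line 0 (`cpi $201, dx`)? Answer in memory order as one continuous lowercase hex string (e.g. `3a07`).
c99f

L0: cpi op=0x27:6|rd=3:2|imm=201:8 ⇒ 0x9fc9 ⇒ little c9 9f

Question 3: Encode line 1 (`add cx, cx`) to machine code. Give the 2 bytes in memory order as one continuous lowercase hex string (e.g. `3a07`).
1. add fields op=0x38:6|rd=2:2|rs=2:2|pad=0:6 → word e280h → 80 e2

80e2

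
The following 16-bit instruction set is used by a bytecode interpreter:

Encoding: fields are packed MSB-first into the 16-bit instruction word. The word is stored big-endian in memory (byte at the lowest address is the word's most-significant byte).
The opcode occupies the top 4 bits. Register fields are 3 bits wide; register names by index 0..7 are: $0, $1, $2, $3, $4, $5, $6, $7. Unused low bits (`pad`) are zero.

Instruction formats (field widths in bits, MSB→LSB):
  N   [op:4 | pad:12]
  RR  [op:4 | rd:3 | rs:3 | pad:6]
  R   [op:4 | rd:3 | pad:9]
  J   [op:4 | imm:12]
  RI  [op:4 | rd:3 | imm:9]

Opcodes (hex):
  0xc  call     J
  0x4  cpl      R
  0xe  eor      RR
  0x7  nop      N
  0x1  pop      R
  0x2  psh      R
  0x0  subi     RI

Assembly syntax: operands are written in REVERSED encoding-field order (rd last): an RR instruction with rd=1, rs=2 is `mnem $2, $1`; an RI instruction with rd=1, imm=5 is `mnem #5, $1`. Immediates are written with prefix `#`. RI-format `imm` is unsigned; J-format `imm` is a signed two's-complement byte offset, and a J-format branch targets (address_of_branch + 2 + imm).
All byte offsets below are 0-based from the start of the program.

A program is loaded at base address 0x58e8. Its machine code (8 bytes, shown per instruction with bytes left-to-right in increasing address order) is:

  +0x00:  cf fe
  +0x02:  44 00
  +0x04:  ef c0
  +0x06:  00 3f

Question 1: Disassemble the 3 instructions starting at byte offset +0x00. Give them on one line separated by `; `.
off 0x00: read cf fe as big → 0xcffe
  opcode bits[15:12]=0xc: call/J
  imm: (w>>0)&0xfff=0xffe (s12→-2) → #-2
off 0x02: read 44 00 as big → 0x4400
  opcode bits[15:12]=0x4: cpl/R
  rd: (w>>9)&0x7=0x2 → $2
off 0x04: read ef c0 as big → 0xefc0
  opcode bits[15:12]=0xe: eor/RR
  rd: (w>>9)&0x7=0x7 → $7
  rs: (w>>6)&0x7=0x7 → $7

call #-2; cpl $2; eor $7, $7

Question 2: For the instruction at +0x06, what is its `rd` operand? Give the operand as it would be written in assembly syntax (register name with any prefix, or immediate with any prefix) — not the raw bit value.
[06] 00 3f → 0x003f
  top 4b → 0x0 → subi [RI]
  rd@[11:9]=0x0 ⇒ $0
  imm@[8:0]=0x3f ⇒ #63

$0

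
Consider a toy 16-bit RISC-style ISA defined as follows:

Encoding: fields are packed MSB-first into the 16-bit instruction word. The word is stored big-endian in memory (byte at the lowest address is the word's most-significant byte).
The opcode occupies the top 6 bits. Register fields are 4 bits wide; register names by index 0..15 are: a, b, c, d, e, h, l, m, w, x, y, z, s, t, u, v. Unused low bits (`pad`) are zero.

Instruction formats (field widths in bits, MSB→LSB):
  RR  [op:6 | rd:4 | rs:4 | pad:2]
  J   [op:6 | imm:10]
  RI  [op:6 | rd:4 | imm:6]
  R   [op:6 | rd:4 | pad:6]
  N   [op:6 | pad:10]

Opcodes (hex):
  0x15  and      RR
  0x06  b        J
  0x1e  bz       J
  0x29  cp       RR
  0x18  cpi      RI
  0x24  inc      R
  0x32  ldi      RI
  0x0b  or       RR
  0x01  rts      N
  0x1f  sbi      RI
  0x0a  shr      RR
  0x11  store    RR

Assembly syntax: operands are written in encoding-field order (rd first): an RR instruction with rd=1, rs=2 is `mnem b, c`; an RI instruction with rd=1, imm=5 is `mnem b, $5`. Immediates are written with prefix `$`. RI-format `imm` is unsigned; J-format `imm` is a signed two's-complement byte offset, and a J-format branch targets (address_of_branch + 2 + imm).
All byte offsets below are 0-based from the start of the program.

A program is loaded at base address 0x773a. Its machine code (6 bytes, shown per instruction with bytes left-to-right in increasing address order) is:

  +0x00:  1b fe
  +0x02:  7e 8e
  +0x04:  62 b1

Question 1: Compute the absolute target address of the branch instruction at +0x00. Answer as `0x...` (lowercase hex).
0x773a

[00] 1b fe → 0x1bfe
  opcode bits[15:10]=0x6: b/J
  imm@[9:0]=0x3fe (s10→-2) ⇒ $-2
  target = base 0x773a + off 0x00 + 2 + imm -2 = 0x773a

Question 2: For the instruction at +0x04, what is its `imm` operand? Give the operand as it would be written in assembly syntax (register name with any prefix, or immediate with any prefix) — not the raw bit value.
[04] 62 b1 → 0x62b1
  opcode bits[15:10]=0x18: cpi/RI
  rd: (w>>6)&0xf=0xa → y
  imm: (w>>0)&0x3f=0x31 → $49

$49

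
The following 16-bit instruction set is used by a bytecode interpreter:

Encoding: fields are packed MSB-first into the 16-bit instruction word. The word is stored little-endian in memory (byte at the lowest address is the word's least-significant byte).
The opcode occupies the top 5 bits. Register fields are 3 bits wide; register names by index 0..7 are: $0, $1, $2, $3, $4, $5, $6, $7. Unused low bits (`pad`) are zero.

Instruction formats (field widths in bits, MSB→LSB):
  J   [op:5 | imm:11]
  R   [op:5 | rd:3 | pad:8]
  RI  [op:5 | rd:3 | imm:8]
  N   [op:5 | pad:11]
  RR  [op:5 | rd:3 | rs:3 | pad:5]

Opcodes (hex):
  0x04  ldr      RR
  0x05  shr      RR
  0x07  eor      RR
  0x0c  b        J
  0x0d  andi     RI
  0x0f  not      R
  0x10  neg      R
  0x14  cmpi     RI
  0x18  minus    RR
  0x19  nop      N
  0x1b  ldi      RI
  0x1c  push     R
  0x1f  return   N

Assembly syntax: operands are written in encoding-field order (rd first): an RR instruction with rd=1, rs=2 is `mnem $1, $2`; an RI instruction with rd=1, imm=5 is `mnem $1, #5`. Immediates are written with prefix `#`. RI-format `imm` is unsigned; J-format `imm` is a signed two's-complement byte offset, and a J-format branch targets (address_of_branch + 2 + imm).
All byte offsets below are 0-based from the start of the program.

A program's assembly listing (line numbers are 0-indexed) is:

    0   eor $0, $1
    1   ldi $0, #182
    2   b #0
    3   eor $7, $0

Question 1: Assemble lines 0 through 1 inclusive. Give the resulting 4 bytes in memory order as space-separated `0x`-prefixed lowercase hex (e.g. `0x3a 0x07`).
0x20 0x38 0xb6 0xd8

0. eor fields op=0x7:5|rd=0:3|rs=1:3|pad=0:5 → word 3820h → 20 38
1. ldi fields op=0x1b:5|rd=0:3|imm=182:8 → word d8b6h → b6 d8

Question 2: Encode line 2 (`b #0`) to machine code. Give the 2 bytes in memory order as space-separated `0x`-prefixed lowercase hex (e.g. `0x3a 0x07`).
L2: b op=0xc:5|imm=0:11 ⇒ 0x6000 ⇒ little 00 60

0x00 0x60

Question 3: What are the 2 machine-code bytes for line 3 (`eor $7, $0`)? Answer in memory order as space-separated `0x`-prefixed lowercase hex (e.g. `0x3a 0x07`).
3. eor fields op=0x7:5|rd=7:3|rs=0:3|pad=0:5 → word 3f00h → 00 3f

0x00 0x3f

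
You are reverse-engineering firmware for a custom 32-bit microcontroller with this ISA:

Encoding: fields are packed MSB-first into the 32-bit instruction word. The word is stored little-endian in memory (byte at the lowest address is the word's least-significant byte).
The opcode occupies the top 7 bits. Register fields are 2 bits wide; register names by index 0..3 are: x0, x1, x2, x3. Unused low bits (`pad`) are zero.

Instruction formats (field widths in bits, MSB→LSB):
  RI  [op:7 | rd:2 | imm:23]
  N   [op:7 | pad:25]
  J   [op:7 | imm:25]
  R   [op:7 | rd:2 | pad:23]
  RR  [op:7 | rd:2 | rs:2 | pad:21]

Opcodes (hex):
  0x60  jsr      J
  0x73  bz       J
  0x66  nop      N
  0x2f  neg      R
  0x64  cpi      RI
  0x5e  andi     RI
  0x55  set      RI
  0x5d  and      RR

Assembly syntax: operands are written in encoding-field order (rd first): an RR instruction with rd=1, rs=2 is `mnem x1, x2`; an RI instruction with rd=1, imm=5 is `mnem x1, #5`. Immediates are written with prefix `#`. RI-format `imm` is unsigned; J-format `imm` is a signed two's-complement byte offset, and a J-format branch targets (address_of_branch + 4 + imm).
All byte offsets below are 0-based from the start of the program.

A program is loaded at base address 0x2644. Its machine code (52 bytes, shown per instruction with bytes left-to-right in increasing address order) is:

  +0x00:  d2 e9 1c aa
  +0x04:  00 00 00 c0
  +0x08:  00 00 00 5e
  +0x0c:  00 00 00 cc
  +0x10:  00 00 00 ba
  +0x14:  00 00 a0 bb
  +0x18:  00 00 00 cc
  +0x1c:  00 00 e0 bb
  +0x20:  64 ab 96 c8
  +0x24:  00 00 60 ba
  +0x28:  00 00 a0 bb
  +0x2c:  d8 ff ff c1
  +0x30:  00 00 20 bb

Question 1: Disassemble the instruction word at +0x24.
and x0, x3

off 0x24: read 00 00 60 ba as little → 0xba600000
  top 7b → 0x5d → and [RR]
  rd@[24:23]=0x0 ⇒ x0
  rs@[22:21]=0x3 ⇒ x3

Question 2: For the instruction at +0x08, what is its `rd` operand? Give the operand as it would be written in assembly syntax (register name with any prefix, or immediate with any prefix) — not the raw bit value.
[08] 00 00 00 5e → 0x5e000000
  op=0x5e000000>>25=0x2f ⇒ neg (R)
  rd@[24:23]=0x0 ⇒ x0

x0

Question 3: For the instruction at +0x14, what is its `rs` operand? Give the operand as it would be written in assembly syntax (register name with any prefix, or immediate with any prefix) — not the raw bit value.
off 0x14: read 00 00 a0 bb as little → 0xbba00000
  op=0xbba00000>>25=0x5d ⇒ and (RR)
  rd@[24:23]=0x3 ⇒ x3
  rs@[22:21]=0x1 ⇒ x1

x1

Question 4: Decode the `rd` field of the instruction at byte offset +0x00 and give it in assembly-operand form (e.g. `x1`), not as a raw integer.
@+00  little-endian(d2 e9 1c aa) = 0xaa1ce9d2
  opcode bits[31:25]=0x55: set/RI
  rd@[24:23]=0x0 ⇒ x0
  imm@[22:0]=0x1ce9d2 ⇒ #1894866

x0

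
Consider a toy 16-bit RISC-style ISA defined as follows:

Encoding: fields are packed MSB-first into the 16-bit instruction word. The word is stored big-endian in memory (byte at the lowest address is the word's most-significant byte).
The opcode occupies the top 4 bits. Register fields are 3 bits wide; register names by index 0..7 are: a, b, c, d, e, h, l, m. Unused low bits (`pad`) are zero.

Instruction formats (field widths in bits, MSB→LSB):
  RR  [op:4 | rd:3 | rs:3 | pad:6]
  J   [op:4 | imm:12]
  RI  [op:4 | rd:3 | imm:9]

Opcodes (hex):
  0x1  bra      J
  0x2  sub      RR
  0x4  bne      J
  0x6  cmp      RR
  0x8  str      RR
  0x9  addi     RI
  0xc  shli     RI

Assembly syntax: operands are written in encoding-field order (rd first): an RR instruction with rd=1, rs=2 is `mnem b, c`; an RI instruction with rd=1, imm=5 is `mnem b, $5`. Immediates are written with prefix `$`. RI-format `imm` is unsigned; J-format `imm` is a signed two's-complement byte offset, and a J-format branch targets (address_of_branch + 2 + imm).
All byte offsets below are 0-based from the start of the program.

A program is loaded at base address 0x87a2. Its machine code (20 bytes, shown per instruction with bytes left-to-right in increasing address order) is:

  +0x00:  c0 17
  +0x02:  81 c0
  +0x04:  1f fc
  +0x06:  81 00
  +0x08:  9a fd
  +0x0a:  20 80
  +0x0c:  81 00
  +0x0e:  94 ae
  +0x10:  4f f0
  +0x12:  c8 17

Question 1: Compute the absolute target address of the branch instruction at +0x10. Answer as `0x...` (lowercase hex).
0x87a4

[10] 4f f0 → 0x4ff0
  opcode bits[15:12]=0x4: bne/J
  imm@[11:0]=0xff0 (s12→-16) ⇒ $-16
  target = base 0x87a2 + off 0x10 + 2 + imm -16 = 0x87a4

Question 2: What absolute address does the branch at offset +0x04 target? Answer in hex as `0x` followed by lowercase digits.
+0x04: 1f fc ⇒ word 0x1ffc (big)
  top 4b → 0x1 → bra [J]
  [11:0] imm=4092 (s12→-4) = $-4
  target = base 0x87a2 + off 0x04 + 2 + imm -4 = 0x87a4

0x87a4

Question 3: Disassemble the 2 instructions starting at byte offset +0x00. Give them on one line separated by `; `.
shli a, $23; str a, m

[00] c0 17 → 0xc017
  top 4b → 0xc → shli [RI]
  rd: (w>>9)&0x7=0x0 → a
  imm: (w>>0)&0x1ff=0x17 → $23
[02] 81 c0 → 0x81c0
  top 4b → 0x8 → str [RR]
  rd: (w>>9)&0x7=0x0 → a
  rs: (w>>6)&0x7=0x7 → m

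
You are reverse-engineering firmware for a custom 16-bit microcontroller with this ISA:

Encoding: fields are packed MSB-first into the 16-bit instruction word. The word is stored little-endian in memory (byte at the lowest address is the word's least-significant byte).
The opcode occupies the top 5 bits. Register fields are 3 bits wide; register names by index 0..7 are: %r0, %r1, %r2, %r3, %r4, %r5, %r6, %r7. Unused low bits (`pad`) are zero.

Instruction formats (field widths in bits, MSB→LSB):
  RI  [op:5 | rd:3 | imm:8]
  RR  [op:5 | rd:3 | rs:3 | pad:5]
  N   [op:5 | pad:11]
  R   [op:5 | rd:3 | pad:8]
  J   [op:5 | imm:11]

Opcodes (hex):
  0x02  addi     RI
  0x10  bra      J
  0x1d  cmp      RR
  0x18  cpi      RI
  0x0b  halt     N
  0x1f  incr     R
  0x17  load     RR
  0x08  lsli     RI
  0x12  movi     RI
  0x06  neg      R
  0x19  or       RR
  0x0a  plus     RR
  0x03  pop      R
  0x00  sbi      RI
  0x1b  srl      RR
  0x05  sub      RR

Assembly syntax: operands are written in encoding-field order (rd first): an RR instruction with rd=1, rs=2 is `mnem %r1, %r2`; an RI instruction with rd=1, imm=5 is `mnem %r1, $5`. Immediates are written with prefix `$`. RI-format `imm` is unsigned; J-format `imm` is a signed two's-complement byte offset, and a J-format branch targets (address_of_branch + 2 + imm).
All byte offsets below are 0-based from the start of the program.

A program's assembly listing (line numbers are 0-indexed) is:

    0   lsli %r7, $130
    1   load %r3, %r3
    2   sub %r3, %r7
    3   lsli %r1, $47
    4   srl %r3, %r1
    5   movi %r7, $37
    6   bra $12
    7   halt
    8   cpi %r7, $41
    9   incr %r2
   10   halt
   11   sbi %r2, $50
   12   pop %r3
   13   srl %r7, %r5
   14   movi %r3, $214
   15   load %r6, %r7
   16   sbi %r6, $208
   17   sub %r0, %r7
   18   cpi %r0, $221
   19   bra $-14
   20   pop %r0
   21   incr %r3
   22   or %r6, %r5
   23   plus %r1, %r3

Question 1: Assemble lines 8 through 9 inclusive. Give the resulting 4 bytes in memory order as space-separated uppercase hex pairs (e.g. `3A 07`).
29 C7 00 FA

8. cpi fields op=0x18:5|rd=7:3|imm=41:8 → word c729h → 29 c7
9. incr fields op=0x1f:5|rd=2:3|pad=0:8 → word fa00h → 00 fa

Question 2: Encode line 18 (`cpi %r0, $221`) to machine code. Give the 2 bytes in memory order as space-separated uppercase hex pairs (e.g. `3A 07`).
line 18 (cpi): pack op=0x18:5|rd=0:3|imm=221:8 = 0xc0dd; little→ dd c0

DD C0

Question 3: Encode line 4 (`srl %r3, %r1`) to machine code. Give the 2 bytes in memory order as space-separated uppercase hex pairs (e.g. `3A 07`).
L4: srl op=0x1b:5|rd=3:3|rs=1:3|pad=0:5 ⇒ 0xdb20 ⇒ little 20 db

20 DB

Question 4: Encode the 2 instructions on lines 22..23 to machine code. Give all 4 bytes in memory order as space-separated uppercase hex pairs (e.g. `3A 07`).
A0 CE 60 51

line 22 (or): pack op=0x19:5|rd=6:3|rs=5:3|pad=0:5 = 0xcea0; little→ a0 ce
line 23 (plus): pack op=0xa:5|rd=1:3|rs=3:3|pad=0:5 = 0x5160; little→ 60 51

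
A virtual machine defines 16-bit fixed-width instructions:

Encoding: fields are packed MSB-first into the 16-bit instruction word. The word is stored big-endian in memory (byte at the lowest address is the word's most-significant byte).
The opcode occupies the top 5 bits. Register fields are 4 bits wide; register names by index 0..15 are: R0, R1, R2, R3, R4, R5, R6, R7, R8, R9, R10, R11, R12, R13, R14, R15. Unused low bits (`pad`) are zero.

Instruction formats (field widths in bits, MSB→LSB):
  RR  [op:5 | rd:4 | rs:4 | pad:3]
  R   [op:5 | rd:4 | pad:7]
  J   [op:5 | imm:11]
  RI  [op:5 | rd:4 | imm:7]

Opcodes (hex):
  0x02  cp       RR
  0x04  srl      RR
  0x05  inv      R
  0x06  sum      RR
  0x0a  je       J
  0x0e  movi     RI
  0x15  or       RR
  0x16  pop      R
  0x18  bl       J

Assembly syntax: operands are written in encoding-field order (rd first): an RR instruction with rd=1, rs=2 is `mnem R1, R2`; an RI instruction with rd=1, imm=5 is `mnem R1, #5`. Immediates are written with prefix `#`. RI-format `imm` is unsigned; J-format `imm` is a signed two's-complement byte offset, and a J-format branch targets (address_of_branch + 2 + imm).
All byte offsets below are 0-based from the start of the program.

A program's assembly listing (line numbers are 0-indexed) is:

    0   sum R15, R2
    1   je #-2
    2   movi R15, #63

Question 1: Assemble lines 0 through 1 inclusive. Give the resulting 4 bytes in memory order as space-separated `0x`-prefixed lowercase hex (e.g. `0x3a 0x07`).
0x37 0x90 0x57 0xfe

line 0 (sum): pack op=0x6:5|rd=15:4|rs=2:4|pad=0:3 = 0x3790; big→ 37 90
line 1 (je): pack op=0xa:5|imm=-2:11 = 0x57fe; big→ 57 fe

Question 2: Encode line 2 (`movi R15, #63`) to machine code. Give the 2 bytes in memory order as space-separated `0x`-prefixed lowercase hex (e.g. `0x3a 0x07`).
2. movi fields op=0xe:5|rd=15:4|imm=63:7 → word 77bfh → 77 bf

0x77 0xbf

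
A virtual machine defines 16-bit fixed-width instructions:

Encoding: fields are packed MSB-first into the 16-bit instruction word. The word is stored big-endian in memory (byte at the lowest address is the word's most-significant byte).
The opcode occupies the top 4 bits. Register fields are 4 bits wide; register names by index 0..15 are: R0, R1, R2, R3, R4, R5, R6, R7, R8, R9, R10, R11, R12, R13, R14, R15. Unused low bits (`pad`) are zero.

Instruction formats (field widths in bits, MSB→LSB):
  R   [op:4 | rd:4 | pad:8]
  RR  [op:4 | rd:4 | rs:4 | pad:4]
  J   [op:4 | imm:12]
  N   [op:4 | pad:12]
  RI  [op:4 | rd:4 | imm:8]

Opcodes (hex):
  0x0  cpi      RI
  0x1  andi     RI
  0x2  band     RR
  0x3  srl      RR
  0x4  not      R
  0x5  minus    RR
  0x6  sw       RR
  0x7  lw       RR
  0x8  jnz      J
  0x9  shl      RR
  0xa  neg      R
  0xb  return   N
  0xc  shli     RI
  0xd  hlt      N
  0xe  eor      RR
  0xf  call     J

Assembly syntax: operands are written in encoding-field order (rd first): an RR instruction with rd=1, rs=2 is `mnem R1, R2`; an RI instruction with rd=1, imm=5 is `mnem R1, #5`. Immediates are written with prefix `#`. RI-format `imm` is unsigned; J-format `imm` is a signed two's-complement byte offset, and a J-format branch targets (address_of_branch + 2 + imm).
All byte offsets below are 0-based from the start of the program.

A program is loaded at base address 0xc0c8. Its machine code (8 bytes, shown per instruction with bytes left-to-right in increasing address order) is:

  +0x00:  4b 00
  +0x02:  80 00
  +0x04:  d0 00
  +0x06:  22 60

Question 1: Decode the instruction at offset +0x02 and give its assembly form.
off 0x02: read 80 00 as big → 0x8000
  top 4b → 0x8 → jnz [J]
  imm@[11:0]=0x0 ⇒ #0

jnz #0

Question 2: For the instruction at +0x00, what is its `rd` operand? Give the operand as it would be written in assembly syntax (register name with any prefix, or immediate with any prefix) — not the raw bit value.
@+00  big-endian(4b 00) = 0x4b00
  top 4b → 0x4 → not [R]
  [11:8] rd=11 = R11

R11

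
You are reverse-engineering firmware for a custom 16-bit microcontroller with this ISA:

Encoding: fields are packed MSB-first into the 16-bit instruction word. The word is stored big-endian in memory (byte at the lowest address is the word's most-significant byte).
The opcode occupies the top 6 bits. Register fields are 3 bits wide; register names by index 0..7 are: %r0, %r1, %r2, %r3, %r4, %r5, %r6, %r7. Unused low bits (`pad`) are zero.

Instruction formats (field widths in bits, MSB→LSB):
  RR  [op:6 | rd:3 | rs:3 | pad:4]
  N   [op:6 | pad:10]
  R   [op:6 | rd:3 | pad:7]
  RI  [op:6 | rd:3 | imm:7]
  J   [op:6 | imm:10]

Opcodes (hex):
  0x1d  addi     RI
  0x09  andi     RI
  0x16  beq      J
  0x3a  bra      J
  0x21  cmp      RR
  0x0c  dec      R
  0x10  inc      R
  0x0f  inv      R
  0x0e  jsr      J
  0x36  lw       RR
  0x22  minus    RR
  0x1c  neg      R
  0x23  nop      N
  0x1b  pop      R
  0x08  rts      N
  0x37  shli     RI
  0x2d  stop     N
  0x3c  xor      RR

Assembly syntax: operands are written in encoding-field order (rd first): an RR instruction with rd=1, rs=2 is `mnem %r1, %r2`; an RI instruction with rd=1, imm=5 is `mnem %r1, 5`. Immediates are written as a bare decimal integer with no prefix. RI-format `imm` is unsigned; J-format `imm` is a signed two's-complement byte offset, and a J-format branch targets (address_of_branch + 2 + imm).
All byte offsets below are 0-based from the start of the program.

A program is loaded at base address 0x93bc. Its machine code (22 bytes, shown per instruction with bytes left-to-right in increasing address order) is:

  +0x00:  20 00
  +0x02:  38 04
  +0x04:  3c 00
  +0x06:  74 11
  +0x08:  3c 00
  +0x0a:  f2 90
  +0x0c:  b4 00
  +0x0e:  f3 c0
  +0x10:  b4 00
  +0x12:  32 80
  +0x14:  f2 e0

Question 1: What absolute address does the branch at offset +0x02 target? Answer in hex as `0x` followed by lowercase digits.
+0x02: 38 04 ⇒ word 0x3804 (big)
  op=0x3804>>10=0xe ⇒ jsr (J)
  [9:0] imm=4 = 4
  target = base 0x93bc + off 0x02 + 2 + imm 4 = 0x93c4

0x93c4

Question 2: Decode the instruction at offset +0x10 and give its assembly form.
[10] b4 00 → 0xb400
  opcode bits[15:10]=0x2d: stop/N

stop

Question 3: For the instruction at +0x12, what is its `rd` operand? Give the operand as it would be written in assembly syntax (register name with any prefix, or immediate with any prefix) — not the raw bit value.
[12] 32 80 → 0x3280
  op=0x3280>>10=0xc ⇒ dec (R)
  rd@[9:7]=0x5 ⇒ %r5

%r5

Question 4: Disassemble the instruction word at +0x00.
[00] 20 00 → 0x2000
  top 6b → 0x8 → rts [N]

rts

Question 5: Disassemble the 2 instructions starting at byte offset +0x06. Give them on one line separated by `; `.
addi %r0, 17; inv %r0

@+06  big-endian(74 11) = 0x7411
  op=0x7411>>10=0x1d ⇒ addi (RI)
  rd: (w>>7)&0x7=0x0 → %r0
  imm: (w>>0)&0x7f=0x11 → 17
@+08  big-endian(3c 00) = 0x3c00
  op=0x3c00>>10=0xf ⇒ inv (R)
  rd: (w>>7)&0x7=0x0 → %r0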